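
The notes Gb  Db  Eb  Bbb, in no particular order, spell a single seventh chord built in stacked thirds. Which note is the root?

Eb

Stacking in thirds gives Eb – Gb – Bbb – Db, so Eb is the root — Eb half-diminished seventh.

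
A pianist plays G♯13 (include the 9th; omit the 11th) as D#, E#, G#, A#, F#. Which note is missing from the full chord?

B#

The full G♯13 chord is G#, B#, D#, F#, A#, E#.
Comparing with the voicing, the major 3rd (3rd) — B# — is absent.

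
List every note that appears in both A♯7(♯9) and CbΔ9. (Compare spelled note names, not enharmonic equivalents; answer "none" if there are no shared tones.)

none

A♯7(♯9) = A#, C##, E#, G#, B##.
CbΔ9 = Cb, Eb, Gb, Bb, Db.
Shared: none.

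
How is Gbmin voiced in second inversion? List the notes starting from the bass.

In root position, Gbmin is Gb–Bbb–Db.
Second inversion puts the fifth (Db) in the bass.

Db, Gb, Bbb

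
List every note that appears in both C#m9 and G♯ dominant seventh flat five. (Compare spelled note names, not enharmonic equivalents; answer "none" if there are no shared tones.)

C#m9: C♯ E G♯ B D♯
G♯ dominant seventh flat five: G♯ B♯ D F♯
Common to both → G♯.

G♯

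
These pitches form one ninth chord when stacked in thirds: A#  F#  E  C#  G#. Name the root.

F#

Arranged so that each adjacent pair is a third by letter name: F# – A# – C# – E – G#.
The bottom of that stack, F#, is the root (this is F# dominant ninth).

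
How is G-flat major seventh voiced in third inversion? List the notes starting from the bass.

G-flat major seventh = G-flat–B-flat–D-flat–F; third inversion → seventh (F) lowest.

F  G-flat  B-flat  D-flat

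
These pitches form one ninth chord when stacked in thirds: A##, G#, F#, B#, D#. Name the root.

G#

Arranged so that each adjacent pair is a third by letter name: G# – B# – D# – F# – A##.
The bottom of that stack, G#, is the root (this is G# dominant seventh sharp nine).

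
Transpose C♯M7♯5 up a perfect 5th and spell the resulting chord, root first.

C♯ up a perfect 5th → G♯. New chord: G♯ augmented major seventh.
G♯ — root
B♯ — major 3rd
D𝄪 — augmented 5th
F𝄪 — major 7th

G♯, B♯, D𝄪, F𝄪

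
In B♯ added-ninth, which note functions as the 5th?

F-double-sharp

Root of B♯ added-ninth = B-sharp. The 5th is a perfect 5th: B-sharp up a perfect 5th → F-double-sharp.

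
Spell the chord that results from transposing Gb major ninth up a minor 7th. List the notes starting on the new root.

F-flat, A-flat, C-flat, E-flat, G-flat

A minor 7th up from G-flat is F-flat, so the new chord is F-flat major ninth.
- root: F-flat
- major 3rd: A-flat
- perfect 5th: C-flat
- major 7th: E-flat
- major 9th: G-flat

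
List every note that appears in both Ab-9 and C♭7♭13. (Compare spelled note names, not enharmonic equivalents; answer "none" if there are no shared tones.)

C♭ E♭ G♭

Ab-9: A♭ C♭ E♭ G♭ B♭
C♭7♭13: C♭ E♭ G♭ B𝄫 A𝄫
Common to both → C♭, E♭, G♭.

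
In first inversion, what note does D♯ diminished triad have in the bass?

F-sharp

D♯ diminished triad = D-sharp–F-sharp–A. First inversion → third in the bass = F-sharp.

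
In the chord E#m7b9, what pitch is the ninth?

Root of E#m7b9 = E#. The 9th is a minor 9th: E# up a minor 9th → F#.

F#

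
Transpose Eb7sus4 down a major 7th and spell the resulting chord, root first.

E♭ down a major 7th → F♭. New chord: F♭ dominant seventh suspended fourth.
- root: F♭
- perfect 4th: B𝄫
- perfect 5th: C♭
- minor 7th: E𝄫

F♭, B𝄫, C♭, E𝄫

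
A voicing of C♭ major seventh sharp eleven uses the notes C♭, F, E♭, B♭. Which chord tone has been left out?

The full C♭ major seventh sharp eleven chord is C♭, E♭, G♭, B♭, F.
Comparing with the voicing, the perfect 5th (5th) — G♭ — is absent.

G♭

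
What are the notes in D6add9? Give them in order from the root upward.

D F# A B E

D6add9: six-nine on D.
D — root
F# — major 3rd
A — perfect 5th
B — major 6th
E — major 9th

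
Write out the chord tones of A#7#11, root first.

A#7#11 is a dominant seventh sharp eleven built on A#.
root → A#
3rd (major 3rd) → C##
5th (perfect 5th) → E#
7th (minor 7th) → G#
11th (augmented 11th) → D##

A#, C##, E#, G#, D##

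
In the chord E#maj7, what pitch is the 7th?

D𝄪

E#maj7 is built on E♯; its 7th is a major 7th above the root.
A seventh above E uses the letter D, and the major 7th above E♯ is D𝄪.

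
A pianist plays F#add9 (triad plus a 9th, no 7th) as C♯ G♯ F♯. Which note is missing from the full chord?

F#add9 = F♯, A♯, C♯, G♯. The voicing lacks the 3rd (major 3rd), A♯.

A♯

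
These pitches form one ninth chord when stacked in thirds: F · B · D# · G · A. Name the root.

Arranged so that each adjacent pair is a third by letter name: G – B – D# – F – A.
The bottom of that stack, G, is the root (this is G dominant ninth sharp five).

G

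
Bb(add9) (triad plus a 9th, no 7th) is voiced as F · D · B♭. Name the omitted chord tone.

C

The full Bb(add9) chord is B♭, D, F, C.
Comparing with the voicing, the major 9th (9th) — C — is absent.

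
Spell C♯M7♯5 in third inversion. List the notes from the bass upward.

B♯, C♯, E♯, G𝄪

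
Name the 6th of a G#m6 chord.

E#

Root of G#m6 = G#. The 6th is a major 6th: G# up a major 6th → E#.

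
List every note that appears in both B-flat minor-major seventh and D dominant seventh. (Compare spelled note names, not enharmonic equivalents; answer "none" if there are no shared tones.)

A

B-flat minor-major seventh = B-flat, D-flat, F, A.
D dominant seventh = D, F-sharp, A, C.
Shared: A.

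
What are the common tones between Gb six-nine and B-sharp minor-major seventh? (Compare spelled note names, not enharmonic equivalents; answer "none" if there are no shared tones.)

Gb six-nine: G-flat B-flat D-flat E-flat A-flat
B-sharp minor-major seventh: B-sharp D-sharp F-double-sharp A-double-sharp
Common to both → none.

none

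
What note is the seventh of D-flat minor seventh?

C-flat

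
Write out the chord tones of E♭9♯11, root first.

Eb, G, Bb, Db, F, A

E♭9♯11 is a dominant ninth sharp eleven built on Eb.
root → Eb
3rd (major 3rd) → G
5th (perfect 5th) → Bb
7th (minor 7th) → Db
9th (major 9th) → F
11th (augmented 11th) → A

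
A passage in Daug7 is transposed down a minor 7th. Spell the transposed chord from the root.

E – G♯ – B♯ – D

D down a minor 7th → E. New chord: E augmented seventh.
- root: E
- major 3rd: G♯
- augmented 5th: B♯
- minor 7th: D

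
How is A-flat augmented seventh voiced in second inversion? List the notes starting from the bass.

E Gb Ab C

A-flat augmented seventh = Ab–C–E–Gb; second inversion → fifth (E) lowest.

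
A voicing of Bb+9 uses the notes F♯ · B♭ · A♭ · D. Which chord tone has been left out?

The full Bb+9 chord is B♭, D, F♯, A♭, C.
Comparing with the voicing, the major 9th (9th) — C — is absent.

C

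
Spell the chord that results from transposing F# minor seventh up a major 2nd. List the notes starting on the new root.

Transposed root: F-sharp → G-sharp (major 2nd up). So we spell G-sharp minor seventh:
root → G-sharp
3rd (minor 3rd) → B
5th (perfect 5th) → D-sharp
7th (minor 7th) → F-sharp

G-sharp, B, D-sharp, F-sharp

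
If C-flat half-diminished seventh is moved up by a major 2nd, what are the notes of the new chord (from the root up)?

D♭, F♭, A𝄫, C♭

Transposed root: C♭ → D♭ (major 2nd up). So we spell D♭ half-diminished seventh:
root → D♭
3rd (minor 3rd) → F♭
5th (diminished 5th) → A𝄫
7th (minor 7th) → C♭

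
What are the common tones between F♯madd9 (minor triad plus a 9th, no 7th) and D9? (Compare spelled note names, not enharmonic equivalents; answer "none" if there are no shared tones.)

F♯, A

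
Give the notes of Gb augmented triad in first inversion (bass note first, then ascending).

Bb – D – Gb

In root position, Gb augmented triad is Gb–Bb–D.
First inversion puts the third (Bb) in the bass.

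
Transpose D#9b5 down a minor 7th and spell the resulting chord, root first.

A minor 7th down from D# is E#, so the new chord is E# dominant ninth flat five.
- root: E#
- major 3rd: G##
- diminished 5th: B
- minor 7th: D#
- major 9th: F##

E#, G##, B, D#, F##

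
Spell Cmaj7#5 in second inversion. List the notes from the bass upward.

Cmaj7#5 = C–E–G#–B; second inversion → fifth (G#) lowest.

G#, B, C, E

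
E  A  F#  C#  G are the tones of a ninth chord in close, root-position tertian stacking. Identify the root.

F#

Stacking in thirds gives F# – A – C# – E – G, so F# is the root — F# minor seventh flat nine.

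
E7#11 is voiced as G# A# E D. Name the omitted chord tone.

The full E7#11 chord is E, G#, B, D, A#.
Comparing with the voicing, the perfect 5th (5th) — B — is absent.

B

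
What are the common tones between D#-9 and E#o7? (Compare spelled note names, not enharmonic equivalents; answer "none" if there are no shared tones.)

E#

D#-9: D# F# A# C# E#
E#o7: E# G# B D
Common to both → E#.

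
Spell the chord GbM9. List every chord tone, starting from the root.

Gb, Bb, Db, F, Ab

GbM9: major ninth on Gb.
root → Gb
3rd (major 3rd) → Bb
5th (perfect 5th) → Db
7th (major 7th) → F
9th (major 9th) → Ab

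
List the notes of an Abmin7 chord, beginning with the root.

Abmin7 is a minor seventh built on Ab.
root → Ab
3rd (minor 3rd) → Cb
5th (perfect 5th) → Eb
7th (minor 7th) → Gb

Ab, Cb, Eb, Gb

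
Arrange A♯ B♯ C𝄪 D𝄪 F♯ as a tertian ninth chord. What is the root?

B♯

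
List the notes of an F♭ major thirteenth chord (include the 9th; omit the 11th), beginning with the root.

F-flat, A-flat, C-flat, E-flat, G-flat, D-flat

F♭ major thirteenth: major thirteenth on F-flat.
F-flat — root
A-flat — major 3rd
C-flat — perfect 5th
E-flat — major 7th
G-flat — major 9th
D-flat — major 13th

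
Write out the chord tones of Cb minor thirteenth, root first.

Root C♭, quality minor thirteenth:
root → C♭
3rd (minor 3rd) → E𝄫
5th (perfect 5th) → G♭
7th (minor 7th) → B𝄫
9th (major 9th) → D♭
11th (perfect 11th) → F♭
13th (major 13th) → A♭

C♭  E𝄫  G♭  B𝄫  D♭  F♭  A♭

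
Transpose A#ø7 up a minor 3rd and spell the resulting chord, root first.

A♯ up a minor 3rd → C♯. New chord: C♯ half-diminished seventh.
root → C♯
3rd (minor 3rd) → E
5th (diminished 5th) → G
7th (minor 7th) → B

C♯  E  G  B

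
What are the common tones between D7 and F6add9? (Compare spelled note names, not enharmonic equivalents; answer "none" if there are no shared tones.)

D A C

D7: D F# A C
F6add9: F A C D G
Common to both → D, A, C.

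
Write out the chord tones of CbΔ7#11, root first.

CbΔ7#11 is a major seventh sharp eleven built on Cb.
root → Cb
3rd (major 3rd) → Eb
5th (perfect 5th) → Gb
7th (major 7th) → Bb
11th (augmented 11th) → F

Cb Eb Gb Bb F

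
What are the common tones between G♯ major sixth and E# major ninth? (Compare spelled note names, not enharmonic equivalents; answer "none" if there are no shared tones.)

G♯ major sixth = G-sharp, B-sharp, D-sharp, E-sharp.
E# major ninth = E-sharp, G-double-sharp, B-sharp, D-double-sharp, F-double-sharp.
Shared: B-sharp, E-sharp.

B-sharp – E-sharp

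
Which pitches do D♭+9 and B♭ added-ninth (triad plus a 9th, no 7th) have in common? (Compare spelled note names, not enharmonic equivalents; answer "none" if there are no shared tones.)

F

D♭+9 = Db, F, A, Cb, Eb.
B♭ added-ninth = Bb, D, F, C.
Shared: F.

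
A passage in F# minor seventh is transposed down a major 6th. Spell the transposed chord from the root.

A  C  E  G

Transposed root: F-sharp → A (major 6th down). So we spell A minor seventh:
A — root
C — minor 3rd
E — perfect 5th
G — minor 7th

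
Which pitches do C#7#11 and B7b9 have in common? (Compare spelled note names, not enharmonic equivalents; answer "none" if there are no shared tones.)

B

C#7#11: C# E# G# B F##
B7b9: B D# F# A C
Common to both → B.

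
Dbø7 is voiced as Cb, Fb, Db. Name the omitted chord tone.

Abb

Dbø7 = Db, Fb, Abb, Cb. The voicing lacks the 5th (diminished 5th), Abb.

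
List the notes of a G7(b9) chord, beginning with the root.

G – B – D – F – A♭

Root G, quality dominant seventh flat nine:
- root: G
- major 3rd: B
- perfect 5th: D
- minor 7th: F
- minor 9th: A♭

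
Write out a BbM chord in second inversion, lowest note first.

F, B♭, D

In root position, BbM is B♭–D–F.
Second inversion puts the fifth (F) in the bass.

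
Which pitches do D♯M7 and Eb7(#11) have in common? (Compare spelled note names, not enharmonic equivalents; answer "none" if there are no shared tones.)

none

D♯M7: D# F## A# C##
Eb7(#11): Eb G Bb Db A
Common to both → none.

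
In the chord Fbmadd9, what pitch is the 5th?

Fbmadd9 is built on Fb; its 5th is a perfect 5th above the root.
A fifth above F uses the letter C, and the perfect 5th above Fb is Cb.

Cb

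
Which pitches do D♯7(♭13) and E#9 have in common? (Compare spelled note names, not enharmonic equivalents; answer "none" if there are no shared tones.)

D♯7(♭13) = D#, F##, A#, C#, B.
E#9 = E#, G##, B#, D#, F##.
Shared: D#, F##.

D# – F##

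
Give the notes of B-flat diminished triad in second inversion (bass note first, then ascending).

Fb  Bb  Db

In root position, B-flat diminished triad is Bb–Db–Fb.
Second inversion puts the fifth (Fb) in the bass.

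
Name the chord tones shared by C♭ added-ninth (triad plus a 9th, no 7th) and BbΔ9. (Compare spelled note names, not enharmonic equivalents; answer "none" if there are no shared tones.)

C♭ added-ninth: Cb Eb Gb Db
BbΔ9: Bb D F A C
Common to both → none.

none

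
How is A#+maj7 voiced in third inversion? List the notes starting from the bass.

In root position, A#+maj7 is A#–C##–E##–G##.
Third inversion puts the seventh (G##) in the bass.

G## – A# – C## – E##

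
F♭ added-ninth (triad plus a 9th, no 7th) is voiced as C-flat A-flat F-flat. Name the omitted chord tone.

G-flat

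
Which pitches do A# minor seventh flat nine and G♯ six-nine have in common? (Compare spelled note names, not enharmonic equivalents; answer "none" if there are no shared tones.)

A# minor seventh flat nine: A-sharp C-sharp E-sharp G-sharp B
G♯ six-nine: G-sharp B-sharp D-sharp E-sharp A-sharp
Common to both → A-sharp, E-sharp, G-sharp.

A-sharp  E-sharp  G-sharp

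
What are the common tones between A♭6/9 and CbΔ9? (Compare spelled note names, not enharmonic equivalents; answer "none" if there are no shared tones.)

A♭6/9 = Ab, C, Eb, F, Bb.
CbΔ9 = Cb, Eb, Gb, Bb, Db.
Shared: Eb, Bb.

Eb – Bb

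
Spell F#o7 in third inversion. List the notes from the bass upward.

Eb – F# – A – C

F#o7 = F#–A–C–Eb; third inversion → seventh (Eb) lowest.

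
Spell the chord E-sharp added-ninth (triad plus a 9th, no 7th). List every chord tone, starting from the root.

E-sharp added-ninth is an added-ninth built on E#.
E# — root
G## — major 3rd
B# — perfect 5th
F## — major 9th

E#, G##, B#, F##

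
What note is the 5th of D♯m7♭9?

D♯m7♭9 is built on D#; its 5th is a perfect 5th above the root.
A fifth above D uses the letter A, and the perfect 5th above D# is A#.

A#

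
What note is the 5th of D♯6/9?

D♯6/9 is built on D#; its 5th is a perfect 5th above the root.
A fifth above D uses the letter A, and the perfect 5th above D# is A#.

A#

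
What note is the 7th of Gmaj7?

F♯

Root of Gmaj7 = G. The 7th is a major 7th: G up a major 7th → F♯.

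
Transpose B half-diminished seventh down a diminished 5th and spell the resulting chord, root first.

E-sharp, G-sharp, B, D-sharp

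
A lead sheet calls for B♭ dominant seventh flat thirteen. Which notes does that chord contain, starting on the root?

B-flat  D  F  A-flat  G-flat

Root B-flat, quality dominant seventh flat thirteen:
B-flat — root
D — major 3rd
F — perfect 5th
A-flat — minor 7th
G-flat — minor 13th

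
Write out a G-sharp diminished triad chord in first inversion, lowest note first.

B  D  G#

In root position, G-sharp diminished triad is G#–B–D.
First inversion puts the third (B) in the bass.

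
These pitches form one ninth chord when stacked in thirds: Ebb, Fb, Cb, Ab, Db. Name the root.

Stacking in thirds gives Db – Fb – Ab – Cb – Ebb, so Db is the root — Db minor seventh flat nine.

Db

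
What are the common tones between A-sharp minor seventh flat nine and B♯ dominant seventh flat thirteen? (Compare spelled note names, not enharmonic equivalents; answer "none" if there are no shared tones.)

A-sharp minor seventh flat nine = A-sharp, C-sharp, E-sharp, G-sharp, B.
B♯ dominant seventh flat thirteen = B-sharp, D-double-sharp, F-double-sharp, A-sharp, G-sharp.
Shared: A-sharp, G-sharp.

A-sharp G-sharp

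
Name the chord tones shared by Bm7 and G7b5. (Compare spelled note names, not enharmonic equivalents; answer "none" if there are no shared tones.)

B

Bm7 = B, D, F#, A.
G7b5 = G, B, Db, F.
Shared: B.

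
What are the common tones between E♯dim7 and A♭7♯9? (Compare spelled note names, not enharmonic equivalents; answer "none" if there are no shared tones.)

B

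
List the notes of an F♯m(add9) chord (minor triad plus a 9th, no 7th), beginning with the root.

F♯m(add9) is a minor added-ninth built on F#.
- root: F#
- minor 3rd: A
- perfect 5th: C#
- major 9th: G#

F#, A, C#, G#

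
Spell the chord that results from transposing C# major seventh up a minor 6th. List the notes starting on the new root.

A, C-sharp, E, G-sharp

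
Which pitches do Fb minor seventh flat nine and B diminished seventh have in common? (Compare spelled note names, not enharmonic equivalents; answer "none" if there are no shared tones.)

none

Fb minor seventh flat nine: F-flat A-double-flat C-flat E-double-flat G-double-flat
B diminished seventh: B D F A-flat
Common to both → none.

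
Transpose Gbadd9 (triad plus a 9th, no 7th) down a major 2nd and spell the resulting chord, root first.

G♭ down a major 2nd → F♭. New chord: F♭ added-ninth.
F♭ — root
A♭ — major 3rd
C♭ — perfect 5th
G♭ — major 9th

F♭, A♭, C♭, G♭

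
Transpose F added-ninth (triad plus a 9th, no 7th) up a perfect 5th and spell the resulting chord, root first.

C, E, G, D

A perfect 5th up from F is C, so the new chord is C added-ninth.
Root: C
Major 3rd (3rd): E
Perfect 5th (5th): G
Major 9th (9th): D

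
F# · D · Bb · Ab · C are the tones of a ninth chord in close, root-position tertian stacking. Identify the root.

Stacking in thirds gives Bb – D – F# – Ab – C, so Bb is the root — Bb dominant ninth sharp five.

Bb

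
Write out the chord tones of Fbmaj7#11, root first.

Fbmaj7#11: major seventh sharp eleven on Fb.
root → Fb
3rd (major 3rd) → Ab
5th (perfect 5th) → Cb
7th (major 7th) → Eb
11th (augmented 11th) → Bb

Fb – Ab – Cb – Eb – Bb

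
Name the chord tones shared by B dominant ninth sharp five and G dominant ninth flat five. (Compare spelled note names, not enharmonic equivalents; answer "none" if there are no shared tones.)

B dominant ninth sharp five = B, D-sharp, F-double-sharp, A, C-sharp.
G dominant ninth flat five = G, B, D-flat, F, A.
Shared: B, A.

B, A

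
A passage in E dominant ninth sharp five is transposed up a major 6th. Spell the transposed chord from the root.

C#, E#, G##, B, D#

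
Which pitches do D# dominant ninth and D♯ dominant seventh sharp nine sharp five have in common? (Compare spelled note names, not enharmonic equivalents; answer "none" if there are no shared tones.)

D-sharp – F-double-sharp – C-sharp

D# dominant ninth = D-sharp, F-double-sharp, A-sharp, C-sharp, E-sharp.
D♯ dominant seventh sharp nine sharp five = D-sharp, F-double-sharp, A-double-sharp, C-sharp, E-double-sharp.
Shared: D-sharp, F-double-sharp, C-sharp.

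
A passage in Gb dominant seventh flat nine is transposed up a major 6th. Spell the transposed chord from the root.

G-flat up a major 6th → E-flat. New chord: E-flat dominant seventh flat nine.
E-flat — root
G — major 3rd
B-flat — perfect 5th
D-flat — minor 7th
F-flat — minor 9th

E-flat, G, B-flat, D-flat, F-flat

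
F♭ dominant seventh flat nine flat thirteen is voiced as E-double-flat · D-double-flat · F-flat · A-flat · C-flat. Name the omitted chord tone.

The full F♭ dominant seventh flat nine flat thirteen chord is F-flat, A-flat, C-flat, E-double-flat, G-double-flat, D-double-flat.
Comparing with the voicing, the minor 9th (9th) — G-double-flat — is absent.

G-double-flat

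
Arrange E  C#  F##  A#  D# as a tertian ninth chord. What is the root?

D#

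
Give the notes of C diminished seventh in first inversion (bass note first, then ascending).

C diminished seventh = C–Eb–Gb–Bbb; first inversion → third (Eb) lowest.

Eb Gb Bbb C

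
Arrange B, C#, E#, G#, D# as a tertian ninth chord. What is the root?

C#

Arranged so that each adjacent pair is a third by letter name: C# – E# – G# – B – D#.
The bottom of that stack, C#, is the root (this is C# dominant ninth).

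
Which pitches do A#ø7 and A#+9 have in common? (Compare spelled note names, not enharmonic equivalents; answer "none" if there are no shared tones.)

A#ø7 = A♯, C♯, E, G♯.
A#+9 = A♯, C𝄪, E𝄪, G♯, B♯.
Shared: A♯, G♯.

A♯, G♯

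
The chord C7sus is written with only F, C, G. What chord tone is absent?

C7sus = C, F, G, Bb. The voicing lacks the 7th (minor 7th), Bb.

Bb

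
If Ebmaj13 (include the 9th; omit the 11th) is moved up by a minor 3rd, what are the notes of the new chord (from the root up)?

Gb – Bb – Db – F – Ab – Eb

Eb up a minor 3rd → Gb. New chord: Gb major thirteenth.
- root: Gb
- major 3rd: Bb
- perfect 5th: Db
- major 7th: F
- major 9th: Ab
- major 13th: Eb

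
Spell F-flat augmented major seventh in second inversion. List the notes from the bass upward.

F-flat augmented major seventh = F-flat–A-flat–C–E-flat; second inversion → fifth (C) lowest.

C E-flat F-flat A-flat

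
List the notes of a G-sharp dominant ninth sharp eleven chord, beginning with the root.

G-sharp B-sharp D-sharp F-sharp A-sharp C-double-sharp

G-sharp dominant ninth sharp eleven: dominant ninth sharp eleven on G-sharp.
Root: G-sharp
Major 3rd (3rd): B-sharp
Perfect 5th (5th): D-sharp
Minor 7th (7th): F-sharp
Major 9th (9th): A-sharp
Augmented 11th (11th): C-double-sharp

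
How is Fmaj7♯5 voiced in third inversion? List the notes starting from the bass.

Fmaj7♯5 = F–A–C♯–E; third inversion → seventh (E) lowest.

E, F, A, C♯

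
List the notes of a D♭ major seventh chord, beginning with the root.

D-flat – F – A-flat – C

D♭ major seventh: major seventh on D-flat.
- root: D-flat
- major 3rd: F
- perfect 5th: A-flat
- major 7th: C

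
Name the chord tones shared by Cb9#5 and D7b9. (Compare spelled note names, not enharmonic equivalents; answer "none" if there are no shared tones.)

Cb9#5 = Cb, Eb, G, Bbb, Db.
D7b9 = D, F#, A, C, Eb.
Shared: Eb.

Eb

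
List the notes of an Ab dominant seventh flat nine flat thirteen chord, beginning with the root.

A♭, C, E♭, G♭, B𝄫, F♭

Ab dominant seventh flat nine flat thirteen: dominant seventh flat nine flat thirteen on A♭.
Root: A♭
Major 3rd (3rd): C
Perfect 5th (5th): E♭
Minor 7th (7th): G♭
Minor 9th (9th): B𝄫
Minor 13th (13th): F♭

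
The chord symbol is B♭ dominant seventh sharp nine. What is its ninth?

B♭ dominant seventh sharp nine is built on Bb; its 9th is an augmented 9th above the root.
A second above B uses the letter C, and the augmented 9th above Bb is C#.

C#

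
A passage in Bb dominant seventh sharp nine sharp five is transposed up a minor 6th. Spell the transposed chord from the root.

A minor 6th up from B-flat is G-flat, so the new chord is G-flat dominant seventh sharp nine sharp five.
root → G-flat
3rd (major 3rd) → B-flat
5th (augmented 5th) → D
7th (minor 7th) → F-flat
9th (augmented 9th) → A

G-flat  B-flat  D  F-flat  A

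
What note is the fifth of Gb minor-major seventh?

Db

Root of Gb minor-major seventh = Gb. The 5th is a perfect 5th: Gb up a perfect 5th → Db.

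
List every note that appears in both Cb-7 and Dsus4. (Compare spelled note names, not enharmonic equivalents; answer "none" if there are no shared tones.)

Cb-7 = Cb, Ebb, Gb, Bbb.
Dsus4 = D, G, A.
Shared: none.

none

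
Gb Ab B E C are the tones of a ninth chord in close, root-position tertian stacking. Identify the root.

Stacking in thirds gives Ab – C – E – Gb – B, so Ab is the root — Ab dominant seventh sharp nine sharp five.

Ab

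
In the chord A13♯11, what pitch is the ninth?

B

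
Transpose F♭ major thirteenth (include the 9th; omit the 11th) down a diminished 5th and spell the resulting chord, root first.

Bb D F A C G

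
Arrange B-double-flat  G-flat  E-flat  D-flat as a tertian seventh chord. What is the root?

E-flat

Stacking in thirds gives E-flat – G-flat – B-double-flat – D-flat, so E-flat is the root — E-flat half-diminished seventh.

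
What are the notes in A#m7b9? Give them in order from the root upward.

A# C# E# G# B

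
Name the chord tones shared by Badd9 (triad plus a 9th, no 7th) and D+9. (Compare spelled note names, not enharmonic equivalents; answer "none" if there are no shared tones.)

F#

Badd9: B D# F# C#
D+9: D F# A# C E
Common to both → F#.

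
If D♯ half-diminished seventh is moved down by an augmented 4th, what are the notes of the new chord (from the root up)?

Transposed root: D-sharp → A (augmented 4th down). So we spell A half-diminished seventh:
Root: A
Minor 3rd (3rd): C
Diminished 5th (5th): E-flat
Minor 7th (7th): G

A – C – E-flat – G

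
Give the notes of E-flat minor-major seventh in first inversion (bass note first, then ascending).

In root position, E-flat minor-major seventh is E-flat–G-flat–B-flat–D.
First inversion puts the third (G-flat) in the bass.

G-flat, B-flat, D, E-flat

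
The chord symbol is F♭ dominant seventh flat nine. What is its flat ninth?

Root of F♭ dominant seventh flat nine = Fb. The 9th is a minor 9th: Fb up a minor 9th → Gbb.

Gbb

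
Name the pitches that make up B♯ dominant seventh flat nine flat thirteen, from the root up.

B♯ dominant seventh flat nine flat thirteen: dominant seventh flat nine flat thirteen on B-sharp.
Root: B-sharp
Major 3rd (3rd): D-double-sharp
Perfect 5th (5th): F-double-sharp
Minor 7th (7th): A-sharp
Minor 9th (9th): C-sharp
Minor 13th (13th): G-sharp

B-sharp, D-double-sharp, F-double-sharp, A-sharp, C-sharp, G-sharp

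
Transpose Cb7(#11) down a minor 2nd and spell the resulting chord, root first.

A minor 2nd down from Cb is Bb, so the new chord is Bb dominant seventh sharp eleven.
Bb — root
D — major 3rd
F — perfect 5th
Ab — minor 7th
E — augmented 11th

Bb, D, F, Ab, E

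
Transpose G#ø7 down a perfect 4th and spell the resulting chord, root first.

D♯, F♯, A, C♯

A perfect 4th down from G♯ is D♯, so the new chord is D♯ half-diminished seventh.
root → D♯
3rd (minor 3rd) → F♯
5th (diminished 5th) → A
7th (minor 7th) → C♯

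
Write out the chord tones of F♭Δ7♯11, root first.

F♭Δ7♯11: major seventh sharp eleven on Fb.
Root: Fb
Major 3rd (3rd): Ab
Perfect 5th (5th): Cb
Major 7th (7th): Eb
Augmented 11th (11th): Bb

Fb Ab Cb Eb Bb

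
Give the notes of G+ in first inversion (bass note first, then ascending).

In root position, G+ is G–B–D#.
First inversion puts the third (B) in the bass.

B D# G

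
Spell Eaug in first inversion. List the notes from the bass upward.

In root position, Eaug is E–G♯–B♯.
First inversion puts the third (G♯) in the bass.

G♯, B♯, E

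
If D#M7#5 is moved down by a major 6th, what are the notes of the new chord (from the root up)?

F#, A#, C##, E#

A major 6th down from D# is F#, so the new chord is F# augmented major seventh.
Root: F#
Major 3rd (3rd): A#
Augmented 5th (5th): C##
Major 7th (7th): E#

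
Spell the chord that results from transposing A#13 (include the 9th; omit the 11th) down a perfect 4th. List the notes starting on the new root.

A# down a perfect 4th → E#. New chord: E# dominant thirteenth.
Root: E#
Major 3rd (3rd): G##
Perfect 5th (5th): B#
Minor 7th (7th): D#
Major 9th (9th): F##
Major 13th (13th): C##

E#, G##, B#, D#, F##, C##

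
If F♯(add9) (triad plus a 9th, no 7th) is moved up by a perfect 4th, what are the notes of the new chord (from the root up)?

B, D♯, F♯, C♯

Transposed root: F♯ → B (perfect 4th up). So we spell B added-ninth:
B — root
D♯ — major 3rd
F♯ — perfect 5th
C♯ — major 9th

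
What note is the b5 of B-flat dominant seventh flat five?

Fb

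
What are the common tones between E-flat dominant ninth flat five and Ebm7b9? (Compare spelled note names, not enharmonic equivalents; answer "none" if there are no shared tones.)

E-flat dominant ninth flat five = E♭, G, B𝄫, D♭, F.
Ebm7b9 = E♭, G♭, B♭, D♭, F♭.
Shared: E♭, D♭.

E♭ – D♭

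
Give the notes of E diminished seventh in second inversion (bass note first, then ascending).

E diminished seventh = E–G–Bb–Db; second inversion → fifth (Bb) lowest.

Bb – Db – E – G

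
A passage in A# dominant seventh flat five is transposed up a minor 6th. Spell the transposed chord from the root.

F-sharp, A-sharp, C, E

Transposed root: A-sharp → F-sharp (minor 6th up). So we spell F-sharp dominant seventh flat five:
- root: F-sharp
- major 3rd: A-sharp
- diminished 5th: C
- minor 7th: E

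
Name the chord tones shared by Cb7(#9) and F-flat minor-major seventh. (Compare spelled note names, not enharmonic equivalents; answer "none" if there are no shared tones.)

Cb, Eb

Cb7(#9): Cb Eb Gb Bbb D
F-flat minor-major seventh: Fb Abb Cb Eb
Common to both → Cb, Eb.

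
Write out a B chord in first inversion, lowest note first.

In root position, B is B–D#–F#.
First inversion puts the third (D#) in the bass.

D#, F#, B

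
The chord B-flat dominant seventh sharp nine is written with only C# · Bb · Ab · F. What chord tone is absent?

The full B-flat dominant seventh sharp nine chord is Bb, D, F, Ab, C#.
Comparing with the voicing, the major 3rd (3rd) — D — is absent.

D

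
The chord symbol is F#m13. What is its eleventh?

B

F#m13 is built on F#; its 11th is a perfect 11th above the root.
A fourth above F uses the letter B, and the perfect 11th above F# is B.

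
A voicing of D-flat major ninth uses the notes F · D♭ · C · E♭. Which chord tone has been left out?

A♭

D-flat major ninth = D♭, F, A♭, C, E♭. The voicing lacks the 5th (perfect 5th), A♭.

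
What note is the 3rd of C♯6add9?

E#

C♯6add9 is built on C#; its 3rd is a major 3rd above the root.
A third above C uses the letter E, and the major 3rd above C# is E#.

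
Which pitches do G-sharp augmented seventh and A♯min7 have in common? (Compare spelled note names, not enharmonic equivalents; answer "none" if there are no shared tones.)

G-sharp augmented seventh = G♯, B♯, D𝄪, F♯.
A♯min7 = A♯, C♯, E♯, G♯.
Shared: G♯.

G♯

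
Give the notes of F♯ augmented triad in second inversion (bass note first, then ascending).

C##, F#, A#

F♯ augmented triad = F#–A#–C##; second inversion → fifth (C##) lowest.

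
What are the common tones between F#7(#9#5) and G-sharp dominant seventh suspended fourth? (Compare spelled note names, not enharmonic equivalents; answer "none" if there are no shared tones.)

F#

F#7(#9#5) = F#, A#, C##, E, G##.
G-sharp dominant seventh suspended fourth = G#, C#, D#, F#.
Shared: F#.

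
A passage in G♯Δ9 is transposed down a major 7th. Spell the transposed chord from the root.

A – C# – E – G# – B

G# down a major 7th → A. New chord: A major ninth.
A — root
C# — major 3rd
E — perfect 5th
G# — major 7th
B — major 9th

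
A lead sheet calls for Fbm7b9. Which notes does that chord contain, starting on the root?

Fbm7b9: minor seventh flat nine on Fb.
Fb — root
Abb — minor 3rd
Cb — perfect 5th
Ebb — minor 7th
Gbb — minor 9th

Fb – Abb – Cb – Ebb – Gbb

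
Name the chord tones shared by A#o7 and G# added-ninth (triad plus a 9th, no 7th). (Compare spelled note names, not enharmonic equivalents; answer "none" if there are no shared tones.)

A♯

A#o7: A♯ C♯ E G
G# added-ninth: G♯ B♯ D♯ A♯
Common to both → A♯.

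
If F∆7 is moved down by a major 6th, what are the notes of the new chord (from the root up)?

Ab, C, Eb, G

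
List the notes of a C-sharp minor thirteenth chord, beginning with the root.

C-sharp minor thirteenth: minor thirteenth on C#.
- root: C#
- minor 3rd: E
- perfect 5th: G#
- minor 7th: B
- major 9th: D#
- perfect 11th: F#
- major 13th: A#

C#, E, G#, B, D#, F#, A#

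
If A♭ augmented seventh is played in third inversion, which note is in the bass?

Gb

A♭ augmented seventh in root position is Ab–C–E–Gb.
Third inversion places the seventh in the bass, which is Gb.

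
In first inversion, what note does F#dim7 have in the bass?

F#dim7 in root position is F♯–A–C–E♭.
First inversion places the third in the bass, which is A.

A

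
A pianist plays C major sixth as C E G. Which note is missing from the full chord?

A

The full C major sixth chord is C, E, G, A.
Comparing with the voicing, the major 6th (6th) — A — is absent.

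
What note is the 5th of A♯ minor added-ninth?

A♯ minor added-ninth is built on A#; its 5th is a perfect 5th above the root.
A fifth above A uses the letter E, and the perfect 5th above A# is E#.

E#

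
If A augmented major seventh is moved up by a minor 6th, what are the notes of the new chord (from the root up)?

F  A  C#  E

A minor 6th up from A is F, so the new chord is F augmented major seventh.
F — root
A — major 3rd
C# — augmented 5th
E — major 7th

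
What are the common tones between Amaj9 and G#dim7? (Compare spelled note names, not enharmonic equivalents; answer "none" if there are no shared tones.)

G#  B

Amaj9: A C# E G# B
G#dim7: G# B D F
Common to both → G#, B.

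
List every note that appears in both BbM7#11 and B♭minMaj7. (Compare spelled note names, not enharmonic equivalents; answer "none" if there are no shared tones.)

B♭, F, A

BbM7#11: B♭ D F A E
B♭minMaj7: B♭ D♭ F A
Common to both → B♭, F, A.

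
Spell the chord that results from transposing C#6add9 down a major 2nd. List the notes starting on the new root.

B D♯ F♯ G♯ C♯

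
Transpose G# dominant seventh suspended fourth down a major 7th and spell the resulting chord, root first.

A  D  E  G

Transposed root: G-sharp → A (major 7th down). So we spell A dominant seventh suspended fourth:
root → A
4th (perfect 4th) → D
5th (perfect 5th) → E
7th (minor 7th) → G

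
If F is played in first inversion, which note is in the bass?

F = F–A–C. First inversion → third in the bass = A.

A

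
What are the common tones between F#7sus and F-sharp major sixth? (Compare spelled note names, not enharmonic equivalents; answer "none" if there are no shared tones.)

F#, C#

F#7sus: F# B C# E
F-sharp major sixth: F# A# C# D#
Common to both → F#, C#.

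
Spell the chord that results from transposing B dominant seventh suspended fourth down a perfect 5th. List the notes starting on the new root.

B down a perfect 5th → E. New chord: E dominant seventh suspended fourth.
- root: E
- perfect 4th: A
- perfect 5th: B
- minor 7th: D

E – A – B – D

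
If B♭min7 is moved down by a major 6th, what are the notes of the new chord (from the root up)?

D♭  F♭  A♭  C♭

B♭ down a major 6th → D♭. New chord: D♭ minor seventh.
Root: D♭
Minor 3rd (3rd): F♭
Perfect 5th (5th): A♭
Minor 7th (7th): C♭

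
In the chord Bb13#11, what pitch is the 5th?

Root of Bb13#11 = Bb. The 5th is a perfect 5th: Bb up a perfect 5th → F.

F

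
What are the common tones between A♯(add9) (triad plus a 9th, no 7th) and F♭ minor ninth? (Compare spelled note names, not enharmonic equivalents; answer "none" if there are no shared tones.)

none

A♯(add9) = A#, C##, E#, B#.
F♭ minor ninth = Fb, Abb, Cb, Ebb, Gb.
Shared: none.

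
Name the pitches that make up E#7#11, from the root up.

Root E#, quality dominant seventh sharp eleven:
- root: E#
- major 3rd: G##
- perfect 5th: B#
- minor 7th: D#
- augmented 11th: A##

E# – G## – B# – D# – A##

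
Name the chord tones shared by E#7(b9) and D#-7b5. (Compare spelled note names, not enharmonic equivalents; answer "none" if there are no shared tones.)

E#7(b9): E♯ G𝄪 B♯ D♯ F♯
D#-7b5: D♯ F♯ A C♯
Common to both → D♯, F♯.

D♯ F♯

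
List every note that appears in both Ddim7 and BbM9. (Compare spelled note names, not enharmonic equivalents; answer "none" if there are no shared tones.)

Ddim7: D F Ab Cb
BbM9: Bb D F A C
Common to both → D, F.

D  F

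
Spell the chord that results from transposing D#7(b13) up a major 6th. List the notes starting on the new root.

B#  D##  F##  A#  G#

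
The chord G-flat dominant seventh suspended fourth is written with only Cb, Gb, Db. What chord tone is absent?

Fb

G-flat dominant seventh suspended fourth = Gb, Cb, Db, Fb. The voicing lacks the 7th (minor 7th), Fb.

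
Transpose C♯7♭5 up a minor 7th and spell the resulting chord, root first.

B D# F A

Transposed root: C# → B (minor 7th up). So we spell B dominant seventh flat five:
- root: B
- major 3rd: D#
- diminished 5th: F
- minor 7th: A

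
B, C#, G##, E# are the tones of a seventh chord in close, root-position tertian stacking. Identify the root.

C#

Arranged so that each adjacent pair is a third by letter name: C# – E# – G## – B.
The bottom of that stack, C#, is the root (this is C# augmented seventh).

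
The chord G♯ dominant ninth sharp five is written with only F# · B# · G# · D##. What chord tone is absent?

The full G♯ dominant ninth sharp five chord is G#, B#, D##, F#, A#.
Comparing with the voicing, the major 9th (9th) — A# — is absent.

A#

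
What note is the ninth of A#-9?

B#

A#-9 is built on A#; its 9th is a major 9th above the root.
A second above A uses the letter B, and the major 9th above A# is B#.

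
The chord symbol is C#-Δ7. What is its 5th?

G#

C#-Δ7 is built on C#; its 5th is a perfect 5th above the root.
A fifth above C uses the letter G, and the perfect 5th above C# is G#.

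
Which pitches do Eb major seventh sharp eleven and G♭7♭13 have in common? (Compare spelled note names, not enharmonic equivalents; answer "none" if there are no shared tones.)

Bb

Eb major seventh sharp eleven = Eb, G, Bb, D, A.
G♭7♭13 = Gb, Bb, Db, Fb, Ebb.
Shared: Bb.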